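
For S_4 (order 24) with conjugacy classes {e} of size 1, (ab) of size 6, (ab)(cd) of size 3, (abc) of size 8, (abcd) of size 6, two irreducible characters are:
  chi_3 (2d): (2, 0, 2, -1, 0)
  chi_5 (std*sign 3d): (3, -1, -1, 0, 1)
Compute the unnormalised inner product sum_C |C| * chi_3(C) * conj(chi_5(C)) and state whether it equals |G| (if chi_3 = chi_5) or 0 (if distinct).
Sum = 0; so <chi_3, chi_5> = 0 (distinct irreducibles are orthogonal).

Justification: Compute term by term over conjugacy classes (|C| * chi_3(C) * conj(chi_5(C))):
  1*(2)*conj(3) + 6*(0)*conj(-1) + 3*(2)*conj(-1) + 8*(-1)*conj(0) + 6*(0)*conj(1)
  = (6) + (0) + (-6) + (0) + (0)
  = 0.
Dividing by |G| = 24 gives 0/24 = 0, matching the row-orthogonality relation <chi_3, chi_5> = [chi_3 = chi_5].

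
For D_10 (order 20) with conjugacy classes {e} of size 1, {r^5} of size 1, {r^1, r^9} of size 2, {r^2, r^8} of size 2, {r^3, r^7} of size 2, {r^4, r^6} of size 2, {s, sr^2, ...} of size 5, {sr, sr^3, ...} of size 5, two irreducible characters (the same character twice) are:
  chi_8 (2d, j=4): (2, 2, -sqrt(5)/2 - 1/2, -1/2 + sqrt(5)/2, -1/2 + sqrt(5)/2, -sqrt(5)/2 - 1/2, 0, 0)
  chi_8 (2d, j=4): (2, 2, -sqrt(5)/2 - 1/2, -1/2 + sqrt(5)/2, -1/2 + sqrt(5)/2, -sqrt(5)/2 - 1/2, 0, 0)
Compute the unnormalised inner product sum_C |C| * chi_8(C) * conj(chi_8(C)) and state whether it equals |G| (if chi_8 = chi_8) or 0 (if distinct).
Sum = 20 = |G| = 20; so <chi_8, chi_8> = 1 (norm-1 confirms irreducibility).

Reasoning: Compute term by term over conjugacy classes (|C| * chi_8(C) * conj(chi_8(C))):
  1*(2)*conj(2) + 1*(2)*conj(2) + 2*(-sqrt(5)/2 - 1/2)*conj(-sqrt(5)/2 - 1/2) + 2*(-1/2 + sqrt(5)/2)*conj(-1/2 + sqrt(5)/2) + 2*(-1/2 + sqrt(5)/2)*conj(-1/2 + sqrt(5)/2) + 2*(-sqrt(5)/2 - 1/2)*conj(-sqrt(5)/2 - 1/2) + 5*(0)*conj(0) + 5*(0)*conj(0)
  = (4) + (4) + (sqrt(5) + 3) + (3 - sqrt(5)) + (3 - sqrt(5)) + (sqrt(5) + 3) + (0) + (0)
  = 20.
Dividing by |G| = 20 gives 20/20 = 1, matching the row-orthogonality relation <chi_8, chi_8> = [chi_8 = chi_8].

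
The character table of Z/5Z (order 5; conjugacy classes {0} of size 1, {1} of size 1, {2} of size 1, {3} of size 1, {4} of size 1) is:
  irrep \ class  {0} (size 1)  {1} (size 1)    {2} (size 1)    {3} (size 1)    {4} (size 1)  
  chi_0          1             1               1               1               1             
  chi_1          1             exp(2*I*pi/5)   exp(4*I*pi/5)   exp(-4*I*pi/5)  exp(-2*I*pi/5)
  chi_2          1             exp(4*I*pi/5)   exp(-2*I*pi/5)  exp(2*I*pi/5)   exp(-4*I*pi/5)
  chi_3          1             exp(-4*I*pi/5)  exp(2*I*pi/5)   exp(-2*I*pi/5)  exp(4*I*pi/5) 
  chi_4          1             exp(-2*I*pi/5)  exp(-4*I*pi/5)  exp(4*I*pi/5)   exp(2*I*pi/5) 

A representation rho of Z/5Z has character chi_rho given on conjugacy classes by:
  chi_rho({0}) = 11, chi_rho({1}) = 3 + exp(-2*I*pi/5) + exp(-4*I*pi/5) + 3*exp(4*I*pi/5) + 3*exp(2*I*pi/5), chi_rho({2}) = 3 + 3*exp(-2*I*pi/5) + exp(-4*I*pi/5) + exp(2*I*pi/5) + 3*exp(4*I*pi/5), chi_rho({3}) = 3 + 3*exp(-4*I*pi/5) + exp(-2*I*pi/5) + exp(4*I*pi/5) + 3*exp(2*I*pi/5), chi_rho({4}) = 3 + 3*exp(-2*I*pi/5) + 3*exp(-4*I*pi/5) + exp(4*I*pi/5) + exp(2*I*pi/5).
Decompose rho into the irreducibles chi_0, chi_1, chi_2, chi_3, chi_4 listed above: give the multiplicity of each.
Multiplicities: chi_0: 3, chi_1: 3, chi_2: 3, chi_3: 1, chi_4: 1.

Solution. Use <chi_rho, chi> = (1/|G|) sum_C |C| * chi_rho(C) * conj(chi(C)) with |G| = 5 for each irreducible chi in the table:
  <chi_rho, chi_0> = (1/5)[1*(11)*conj(1) + 1*(3 + exp(-2*I*pi/5) + exp(-4*I*pi/5) + 3*exp(4*I*pi/5) + 3*exp(2*I*pi/5))*conj(1) + 1*(3 + 3*exp(-2*I*pi/5) + exp(-4*I*pi/5) + exp(2*I*pi/5) + 3*exp(4*I*pi/5))*conj(1) + 1*(3 + 3*exp(-4*I*pi/5) + exp(-2*I*pi/5) + exp(4*I*pi/5) + 3*exp(2*I*pi/5))*conj(1) + 1*(3 + 3*exp(-2*I*pi/5) + 3*exp(-4*I*pi/5) + exp(4*I*pi/5) + exp(2*I*pi/5))*conj(1)]
      = (1/5)[(11) + (3 + exp(-2*I*pi/5) + exp(-4*I*pi/5) + 3*exp(4*I*pi/5) + 3*exp(2*I*pi/5)) + (3 + 3*exp(-2*I*pi/5) + exp(-4*I*pi/5) + exp(2*I*pi/5) + 3*exp(4*I*pi/5)) + (3 + 3*exp(-4*I*pi/5) + exp(-2*I*pi/5) + exp(4*I*pi/5) + 3*exp(2*I*pi/5)) + (3 + 3*exp(-2*I*pi/5) + 3*exp(-4*I*pi/5) + exp(4*I*pi/5) + exp(2*I*pi/5))] = 15/5 = 3
  <chi_rho, chi_1> = (1/5)[1*(11)*conj(1) + 1*(3 + exp(-2*I*pi/5) + exp(-4*I*pi/5) + 3*exp(4*I*pi/5) + 3*exp(2*I*pi/5))*conj(exp(2*I*pi/5)) + 1*(3 + 3*exp(-2*I*pi/5) + exp(-4*I*pi/5) + exp(2*I*pi/5) + 3*exp(4*I*pi/5))*conj(exp(4*I*pi/5)) + 1*(3 + 3*exp(-4*I*pi/5) + exp(-2*I*pi/5) + exp(4*I*pi/5) + 3*exp(2*I*pi/5))*conj(exp(-4*I*pi/5)) + 1*(3 + 3*exp(-2*I*pi/5) + 3*exp(-4*I*pi/5) + exp(4*I*pi/5) + exp(2*I*pi/5))*conj(exp(-2*I*pi/5))]
      = (1/5)[(11) + (3 + 3*exp(-2*I*pi/5) + exp(-4*I*pi/5) + exp(4*I*pi/5) + 3*exp(2*I*pi/5)) + (3 + 3*exp(-4*I*pi/5) + exp(-2*I*pi/5) + exp(2*I*pi/5) + 3*exp(4*I*pi/5)) + (3 + 3*exp(-4*I*pi/5) + exp(-2*I*pi/5) + exp(2*I*pi/5) + 3*exp(4*I*pi/5)) + (3 + 3*exp(-2*I*pi/5) + exp(-4*I*pi/5) + exp(4*I*pi/5) + 3*exp(2*I*pi/5))] = 15/5 = 3
  <chi_rho, chi_2> = (1/5)[1*(11)*conj(1) + 1*(3 + exp(-2*I*pi/5) + exp(-4*I*pi/5) + 3*exp(4*I*pi/5) + 3*exp(2*I*pi/5))*conj(exp(4*I*pi/5)) + 1*(3 + 3*exp(-2*I*pi/5) + exp(-4*I*pi/5) + exp(2*I*pi/5) + 3*exp(4*I*pi/5))*conj(exp(-2*I*pi/5)) + 1*(3 + 3*exp(-4*I*pi/5) + exp(-2*I*pi/5) + exp(4*I*pi/5) + 3*exp(2*I*pi/5))*conj(exp(2*I*pi/5)) + 1*(3 + 3*exp(-2*I*pi/5) + 3*exp(-4*I*pi/5) + exp(4*I*pi/5) + exp(2*I*pi/5))*conj(exp(-4*I*pi/5))]
      = (1/5)[(11) + (3 + 3*exp(-2*I*pi/5) + 3*exp(-4*I*pi/5) + exp(4*I*pi/5) + exp(2*I*pi/5)) + (3 + 3*exp(-4*I*pi/5) + exp(-2*I*pi/5) + exp(4*I*pi/5) + 3*exp(2*I*pi/5)) + (3 + 3*exp(-2*I*pi/5) + exp(-4*I*pi/5) + exp(2*I*pi/5) + 3*exp(4*I*pi/5)) + (3 + exp(-2*I*pi/5) + exp(-4*I*pi/5) + 3*exp(4*I*pi/5) + 3*exp(2*I*pi/5))] = 15/5 = 3
  <chi_rho, chi_3> = (1/5)[1*(11)*conj(1) + 1*(3 + exp(-2*I*pi/5) + exp(-4*I*pi/5) + 3*exp(4*I*pi/5) + 3*exp(2*I*pi/5))*conj(exp(-4*I*pi/5)) + 1*(3 + 3*exp(-2*I*pi/5) + exp(-4*I*pi/5) + exp(2*I*pi/5) + 3*exp(4*I*pi/5))*conj(exp(2*I*pi/5)) + 1*(3 + 3*exp(-4*I*pi/5) + exp(-2*I*pi/5) + exp(4*I*pi/5) + 3*exp(2*I*pi/5))*conj(exp(-2*I*pi/5)) + 1*(3 + 3*exp(-2*I*pi/5) + 3*exp(-4*I*pi/5) + exp(4*I*pi/5) + exp(2*I*pi/5))*conj(exp(4*I*pi/5))]
      = (1/5)[(11) + (1 + 3*exp(-2*I*pi/5) + 3*exp(-4*I*pi/5) + exp(2*I*pi/5) + 3*exp(4*I*pi/5)) + (1 + 3*exp(-2*I*pi/5) + 3*exp(-4*I*pi/5) + exp(4*I*pi/5) + 3*exp(2*I*pi/5)) + (1 + 3*exp(-2*I*pi/5) + exp(-4*I*pi/5) + 3*exp(4*I*pi/5) + 3*exp(2*I*pi/5)) + (1 + 3*exp(-4*I*pi/5) + exp(-2*I*pi/5) + 3*exp(4*I*pi/5) + 3*exp(2*I*pi/5))] = 5/5 = 1
  <chi_rho, chi_4> = (1/5)[1*(11)*conj(1) + 1*(3 + exp(-2*I*pi/5) + exp(-4*I*pi/5) + 3*exp(4*I*pi/5) + 3*exp(2*I*pi/5))*conj(exp(-2*I*pi/5)) + 1*(3 + 3*exp(-2*I*pi/5) + exp(-4*I*pi/5) + exp(2*I*pi/5) + 3*exp(4*I*pi/5))*conj(exp(-4*I*pi/5)) + 1*(3 + 3*exp(-4*I*pi/5) + exp(-2*I*pi/5) + exp(4*I*pi/5) + 3*exp(2*I*pi/5))*conj(exp(4*I*pi/5)) + 1*(3 + 3*exp(-2*I*pi/5) + 3*exp(-4*I*pi/5) + exp(4*I*pi/5) + exp(2*I*pi/5))*conj(exp(2*I*pi/5))]
      = (1/5)[(11) + (1 + 3*exp(-4*I*pi/5) + exp(-2*I*pi/5) + 3*exp(4*I*pi/5) + 3*exp(2*I*pi/5)) + (1 + 3*exp(-2*I*pi/5) + exp(-4*I*pi/5) + 3*exp(4*I*pi/5) + 3*exp(2*I*pi/5)) + (1 + 3*exp(-2*I*pi/5) + 3*exp(-4*I*pi/5) + exp(4*I*pi/5) + 3*exp(2*I*pi/5)) + (1 + 3*exp(-2*I*pi/5) + 3*exp(-4*I*pi/5) + exp(2*I*pi/5) + 3*exp(4*I*pi/5))] = 5/5 = 1
(Exp terms are combined using exp(i*s)*conj(exp(i*t)) = exp(i*(s-t)), and sums of them are collapsed using the identity that for every m > 1 the m distinct m-th roots of unity sum to 0, e.g. 1 + exp(2*I*pi/3) + exp(-2*I*pi/3) = 0.)
Dimension check: dim(rho) = sum (mult * dim) = 3*1 + 3*1 + 3*1 + 1*1 + 1*1 = 11 = chi_rho(e) = 11.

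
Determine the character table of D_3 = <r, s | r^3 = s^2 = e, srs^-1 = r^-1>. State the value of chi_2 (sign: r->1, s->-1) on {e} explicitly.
Conjugacy classes: {e} of size 1, {r^1, r^2} of size 2, {s, sr, ..., sr^2} of size 3.
Character table:
  irrep \ class              {e} (size 1)  {r^1, r^2} (size 2)  {s, sr, ..., sr^2} (size 3)
  chi_1 (triv)               1             1                    1                          
  chi_2 (sign: r->1, s->-1)  1             1                    -1                         
  chi_3 (2d, j=1)            2             -1                   0                          

Spot check: chi_2 (sign: r->1, s->-1) on {e} = 1.

Solution. D_3 has order 2*3 = 6 with 3 conjugacy classes, hence 3 irreducibles. Sum of squared dims 1 + 1 + 4 = 6 = |G|. Linear characters come from the abelianisation; the 2-dimensional irreps have character r^k -> 2*cos(2*pi*j*k/3), reflections -> 0.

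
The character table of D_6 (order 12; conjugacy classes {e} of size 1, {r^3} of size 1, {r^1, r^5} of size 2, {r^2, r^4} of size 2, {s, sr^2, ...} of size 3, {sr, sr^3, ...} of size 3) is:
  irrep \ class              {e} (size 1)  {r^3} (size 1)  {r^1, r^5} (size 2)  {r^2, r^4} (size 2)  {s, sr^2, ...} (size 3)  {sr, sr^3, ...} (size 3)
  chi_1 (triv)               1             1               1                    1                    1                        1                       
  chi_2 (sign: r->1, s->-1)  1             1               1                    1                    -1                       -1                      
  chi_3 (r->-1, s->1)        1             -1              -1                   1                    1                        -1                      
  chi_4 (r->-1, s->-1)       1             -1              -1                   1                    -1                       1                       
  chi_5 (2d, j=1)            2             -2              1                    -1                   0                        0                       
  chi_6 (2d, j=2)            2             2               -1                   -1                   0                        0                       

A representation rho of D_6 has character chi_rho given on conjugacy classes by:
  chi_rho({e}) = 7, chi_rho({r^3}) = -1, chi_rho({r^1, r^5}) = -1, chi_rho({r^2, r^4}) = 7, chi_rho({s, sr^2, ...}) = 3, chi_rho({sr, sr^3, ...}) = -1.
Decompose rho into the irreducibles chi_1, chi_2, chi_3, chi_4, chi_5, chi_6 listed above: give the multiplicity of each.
Multiplicities: chi_1: 2, chi_2: 1, chi_3: 3, chi_4: 1, chi_5: 0, chi_6: 0.

Solution. Use <chi_rho, chi> = (1/|G|) sum_C |C| * chi_rho(C) * conj(chi(C)) with |G| = 12 for each irreducible chi in the table:
  <chi_rho, chi_1> = (1/12)[1*(7)*conj(1) + 1*(-1)*conj(1) + 2*(-1)*conj(1) + 2*(7)*conj(1) + 3*(3)*conj(1) + 3*(-1)*conj(1)]
      = (1/12)[(7) + (-1) + (-2) + (14) + (9) + (-3)] = 24/12 = 2
  <chi_rho, chi_2> = (1/12)[1*(7)*conj(1) + 1*(-1)*conj(1) + 2*(-1)*conj(1) + 2*(7)*conj(1) + 3*(3)*conj(-1) + 3*(-1)*conj(-1)]
      = (1/12)[(7) + (-1) + (-2) + (14) + (-9) + (3)] = 12/12 = 1
  <chi_rho, chi_3> = (1/12)[1*(7)*conj(1) + 1*(-1)*conj(-1) + 2*(-1)*conj(-1) + 2*(7)*conj(1) + 3*(3)*conj(1) + 3*(-1)*conj(-1)]
      = (1/12)[(7) + (1) + (2) + (14) + (9) + (3)] = 36/12 = 3
  <chi_rho, chi_4> = (1/12)[1*(7)*conj(1) + 1*(-1)*conj(-1) + 2*(-1)*conj(-1) + 2*(7)*conj(1) + 3*(3)*conj(-1) + 3*(-1)*conj(1)]
      = (1/12)[(7) + (1) + (2) + (14) + (-9) + (-3)] = 12/12 = 1
  <chi_rho, chi_5> = (1/12)[1*(7)*conj(2) + 1*(-1)*conj(-2) + 2*(-1)*conj(1) + 2*(7)*conj(-1) + 3*(3)*conj(0) + 3*(-1)*conj(0)]
      = (1/12)[(14) + (2) + (-2) + (-14) + (0) + (0)] = 0/12 = 0
  <chi_rho, chi_6> = (1/12)[1*(7)*conj(2) + 1*(-1)*conj(2) + 2*(-1)*conj(-1) + 2*(7)*conj(-1) + 3*(3)*conj(0) + 3*(-1)*conj(0)]
      = (1/12)[(14) + (-2) + (2) + (-14) + (0) + (0)] = 0/12 = 0
Dimension check: dim(rho) = sum (mult * dim) = 2*1 + 1*1 + 3*1 + 1*1 + 0*2 + 0*2 = 7 = chi_rho(e) = 7.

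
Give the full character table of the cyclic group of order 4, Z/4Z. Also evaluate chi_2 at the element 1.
Character table of Z/4Z (irreps indexed chi_0,...,chi_3 with chi_k(m) = zeta_4^(k*m), zeta_4 = exp(2*pi*i/4)):
  irrep \ class  {0} (size 1)  {1} (size 1)  {2} (size 1)  {3} (size 1)
  chi_0          1             1             1             1           
  chi_1          1             I             -1            -I          
  chi_2          1             -1            1             -1          
  chi_3          1             -I            -1            I           

Spot check: chi_2(1) = zeta_4^(2*1) = zeta_4^2 = -1.

Solution. Z/4Z is abelian, so all 4 irreducible complex representations are 1-dimensional. They are given by chi_k(m) = zeta_4^(k*m) for k = 0,...,3. Row orthogonality: sum_m chi_k(m) conj(chi_l(m)) = 4 * [k = l].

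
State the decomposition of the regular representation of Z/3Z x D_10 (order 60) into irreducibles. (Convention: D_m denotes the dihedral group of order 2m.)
Each irreducible V_i of dimension d_i appears with multiplicity d_i, i.e. rho_reg = (direct sum over all irreducibles V_i) d_i V_i. The irreducible dimensions for Z/3Z x D_10 are 1, 1, 1, 1, 1, 1, 1, 1, 1, 1, 1, 1, 2, 2, 2, 2, 2, 2, 2, 2, 2, 2, 2, 2: 12 irreducibles of dimension 1, each with multiplicity 1; 12 irreducibles of dimension 2, each with multiplicity 2. Total dimension 12*1*1 + 12*2*2 = 60 = |G|.

Working: General theorem: in the regular representation of a finite group G, each irreducible appears with multiplicity equal to its dimension. Check: dim(rho_reg) = sum d_i^2 = 1 + 1 + 1 + 1 + 1 + 1 + 1 + 1 + 1 + 1 + 1 + 1 + 4 + 4 + 4 + 4 + 4 + 4 + 4 + 4 + 4 + 4 + 4 + 4 = 60 = |G|.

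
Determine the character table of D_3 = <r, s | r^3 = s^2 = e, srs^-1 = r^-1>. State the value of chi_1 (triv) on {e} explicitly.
Conjugacy classes: {e} of size 1, {r^1, r^2} of size 2, {s, sr, ..., sr^2} of size 3.
Character table:
  irrep \ class              {e} (size 1)  {r^1, r^2} (size 2)  {s, sr, ..., sr^2} (size 3)
  chi_1 (triv)               1             1                    1                          
  chi_2 (sign: r->1, s->-1)  1             1                    -1                         
  chi_3 (2d, j=1)            2             -1                   0                          

Spot check: chi_1 (triv) on {e} = 1.

Proof sketch: D_3 has order 2*3 = 6 with 3 conjugacy classes, hence 3 irreducibles. Sum of squared dims 1 + 1 + 4 = 6 = |G|. Linear characters come from the abelianisation; the 2-dimensional irreps have character r^k -> 2*cos(2*pi*j*k/3), reflections -> 0.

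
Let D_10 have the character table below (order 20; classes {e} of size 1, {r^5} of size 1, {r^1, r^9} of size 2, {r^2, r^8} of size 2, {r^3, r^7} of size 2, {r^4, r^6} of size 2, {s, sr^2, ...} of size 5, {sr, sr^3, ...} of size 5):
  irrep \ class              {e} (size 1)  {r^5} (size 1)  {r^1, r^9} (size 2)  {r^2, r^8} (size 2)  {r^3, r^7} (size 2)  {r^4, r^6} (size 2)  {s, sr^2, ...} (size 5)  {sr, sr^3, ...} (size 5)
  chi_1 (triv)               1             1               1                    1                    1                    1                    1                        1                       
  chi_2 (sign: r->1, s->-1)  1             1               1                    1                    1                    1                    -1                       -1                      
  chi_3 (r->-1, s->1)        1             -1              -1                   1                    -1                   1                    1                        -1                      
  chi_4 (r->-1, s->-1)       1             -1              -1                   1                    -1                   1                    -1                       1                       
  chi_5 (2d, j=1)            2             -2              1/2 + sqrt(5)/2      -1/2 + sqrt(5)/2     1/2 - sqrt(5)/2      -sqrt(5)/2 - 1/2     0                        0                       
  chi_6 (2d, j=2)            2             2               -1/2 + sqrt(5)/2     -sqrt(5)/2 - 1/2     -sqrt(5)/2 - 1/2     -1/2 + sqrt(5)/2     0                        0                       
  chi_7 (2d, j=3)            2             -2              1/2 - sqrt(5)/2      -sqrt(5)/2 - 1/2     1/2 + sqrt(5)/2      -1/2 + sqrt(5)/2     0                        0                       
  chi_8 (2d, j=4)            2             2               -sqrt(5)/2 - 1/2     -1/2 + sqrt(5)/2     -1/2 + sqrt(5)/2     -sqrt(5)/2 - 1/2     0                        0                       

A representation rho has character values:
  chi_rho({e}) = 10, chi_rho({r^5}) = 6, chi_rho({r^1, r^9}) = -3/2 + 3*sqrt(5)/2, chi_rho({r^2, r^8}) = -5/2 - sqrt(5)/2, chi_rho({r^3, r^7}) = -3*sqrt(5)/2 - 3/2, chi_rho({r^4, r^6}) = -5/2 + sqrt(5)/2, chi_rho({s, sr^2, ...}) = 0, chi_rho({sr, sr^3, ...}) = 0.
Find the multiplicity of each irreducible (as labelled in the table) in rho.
Multiplicities: chi_1: 0, chi_2: 0, chi_3: 0, chi_4: 0, chi_5: 1, chi_6: 3, chi_7: 0, chi_8: 1.

Justification: Use <chi_rho, chi> = (1/|G|) sum_C |C| * chi_rho(C) * conj(chi(C)) with |G| = 20 for each irreducible chi in the table:
  <chi_rho, chi_1> = (1/20)[1*(10)*conj(1) + 1*(6)*conj(1) + 2*(-3/2 + 3*sqrt(5)/2)*conj(1) + 2*(-5/2 - sqrt(5)/2)*conj(1) + 2*(-3*sqrt(5)/2 - 3/2)*conj(1) + 2*(-5/2 + sqrt(5)/2)*conj(1) + 5*(0)*conj(1) + 5*(0)*conj(1)]
      = (1/20)[(10) + (6) + (-3 + 3*sqrt(5)) + (-5 - sqrt(5)) + (-3*sqrt(5) - 3) + (-5 + sqrt(5)) + (0) + (0)] = 0/20 = 0
  <chi_rho, chi_2> = (1/20)[1*(10)*conj(1) + 1*(6)*conj(1) + 2*(-3/2 + 3*sqrt(5)/2)*conj(1) + 2*(-5/2 - sqrt(5)/2)*conj(1) + 2*(-3*sqrt(5)/2 - 3/2)*conj(1) + 2*(-5/2 + sqrt(5)/2)*conj(1) + 5*(0)*conj(-1) + 5*(0)*conj(-1)]
      = (1/20)[(10) + (6) + (-3 + 3*sqrt(5)) + (-5 - sqrt(5)) + (-3*sqrt(5) - 3) + (-5 + sqrt(5)) + (0) + (0)] = 0/20 = 0
  <chi_rho, chi_3> = (1/20)[1*(10)*conj(1) + 1*(6)*conj(-1) + 2*(-3/2 + 3*sqrt(5)/2)*conj(-1) + 2*(-5/2 - sqrt(5)/2)*conj(1) + 2*(-3*sqrt(5)/2 - 3/2)*conj(-1) + 2*(-5/2 + sqrt(5)/2)*conj(1) + 5*(0)*conj(1) + 5*(0)*conj(-1)]
      = (1/20)[(10) + (-6) + (3 - 3*sqrt(5)) + (-5 - sqrt(5)) + (3 + 3*sqrt(5)) + (-5 + sqrt(5)) + (0) + (0)] = 0/20 = 0
  <chi_rho, chi_4> = (1/20)[1*(10)*conj(1) + 1*(6)*conj(-1) + 2*(-3/2 + 3*sqrt(5)/2)*conj(-1) + 2*(-5/2 - sqrt(5)/2)*conj(1) + 2*(-3*sqrt(5)/2 - 3/2)*conj(-1) + 2*(-5/2 + sqrt(5)/2)*conj(1) + 5*(0)*conj(-1) + 5*(0)*conj(1)]
      = (1/20)[(10) + (-6) + (3 - 3*sqrt(5)) + (-5 - sqrt(5)) + (3 + 3*sqrt(5)) + (-5 + sqrt(5)) + (0) + (0)] = 0/20 = 0
  <chi_rho, chi_5> = (1/20)[1*(10)*conj(2) + 1*(6)*conj(-2) + 2*(-3/2 + 3*sqrt(5)/2)*conj(1/2 + sqrt(5)/2) + 2*(-5/2 - sqrt(5)/2)*conj(-1/2 + sqrt(5)/2) + 2*(-3*sqrt(5)/2 - 3/2)*conj(1/2 - sqrt(5)/2) + 2*(-5/2 + sqrt(5)/2)*conj(-sqrt(5)/2 - 1/2) + 5*(0)*conj(0) + 5*(0)*conj(0)]
      = (1/20)[(20) + (-12) + (6) + (-2*sqrt(5)) + (6) + (2*sqrt(5)) + (0) + (0)] = 20/20 = 1
  <chi_rho, chi_6> = (1/20)[1*(10)*conj(2) + 1*(6)*conj(2) + 2*(-3/2 + 3*sqrt(5)/2)*conj(-1/2 + sqrt(5)/2) + 2*(-5/2 - sqrt(5)/2)*conj(-sqrt(5)/2 - 1/2) + 2*(-3*sqrt(5)/2 - 3/2)*conj(-sqrt(5)/2 - 1/2) + 2*(-5/2 + sqrt(5)/2)*conj(-1/2 + sqrt(5)/2) + 5*(0)*conj(0) + 5*(0)*conj(0)]
      = (1/20)[(20) + (12) + (9 - 3*sqrt(5)) + (5 + 3*sqrt(5)) + (3*sqrt(5) + 9) + (5 - 3*sqrt(5)) + (0) + (0)] = 60/20 = 3
  <chi_rho, chi_7> = (1/20)[1*(10)*conj(2) + 1*(6)*conj(-2) + 2*(-3/2 + 3*sqrt(5)/2)*conj(1/2 - sqrt(5)/2) + 2*(-5/2 - sqrt(5)/2)*conj(-sqrt(5)/2 - 1/2) + 2*(-3*sqrt(5)/2 - 3/2)*conj(1/2 + sqrt(5)/2) + 2*(-5/2 + sqrt(5)/2)*conj(-1/2 + sqrt(5)/2) + 5*(0)*conj(0) + 5*(0)*conj(0)]
      = (1/20)[(20) + (-12) + (-9 + 3*sqrt(5)) + (5 + 3*sqrt(5)) + (-9 - 3*sqrt(5)) + (5 - 3*sqrt(5)) + (0) + (0)] = 0/20 = 0
  <chi_rho, chi_8> = (1/20)[1*(10)*conj(2) + 1*(6)*conj(2) + 2*(-3/2 + 3*sqrt(5)/2)*conj(-sqrt(5)/2 - 1/2) + 2*(-5/2 - sqrt(5)/2)*conj(-1/2 + sqrt(5)/2) + 2*(-3*sqrt(5)/2 - 3/2)*conj(-1/2 + sqrt(5)/2) + 2*(-5/2 + sqrt(5)/2)*conj(-sqrt(5)/2 - 1/2) + 5*(0)*conj(0) + 5*(0)*conj(0)]
      = (1/20)[(20) + (12) + (-6) + (-2*sqrt(5)) + (-6) + (2*sqrt(5)) + (0) + (0)] = 20/20 = 1
Dimension check: dim(rho) = sum (mult * dim) = 0*1 + 0*1 + 0*1 + 0*1 + 1*2 + 3*2 + 0*2 + 1*2 = 10 = chi_rho(e) = 10.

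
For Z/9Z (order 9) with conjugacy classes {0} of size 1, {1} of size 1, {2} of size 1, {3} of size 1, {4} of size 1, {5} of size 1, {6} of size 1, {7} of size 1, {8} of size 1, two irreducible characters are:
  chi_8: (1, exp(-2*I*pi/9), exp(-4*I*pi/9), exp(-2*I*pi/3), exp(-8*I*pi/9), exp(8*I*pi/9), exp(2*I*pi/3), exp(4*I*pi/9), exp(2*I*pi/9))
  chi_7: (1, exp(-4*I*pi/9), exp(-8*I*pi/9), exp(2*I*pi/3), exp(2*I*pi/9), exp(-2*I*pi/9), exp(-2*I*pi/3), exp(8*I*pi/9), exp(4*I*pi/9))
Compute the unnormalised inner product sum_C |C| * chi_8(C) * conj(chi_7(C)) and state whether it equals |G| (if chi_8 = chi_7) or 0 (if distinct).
Sum = 0; so <chi_8, chi_7> = 0 (distinct irreducibles are orthogonal).

Working: Compute term by term over conjugacy classes (|C| * chi_8(C) * conj(chi_7(C))):
  1*(1)*conj(1) + 1*(exp(-2*I*pi/9))*conj(exp(-4*I*pi/9)) + 1*(exp(-4*I*pi/9))*conj(exp(-8*I*pi/9)) + 1*(exp(-2*I*pi/3))*conj(exp(2*I*pi/3)) + 1*(exp(-8*I*pi/9))*conj(exp(2*I*pi/9)) + 1*(exp(8*I*pi/9))*conj(exp(-2*I*pi/9)) + 1*(exp(2*I*pi/3))*conj(exp(-2*I*pi/3)) + 1*(exp(4*I*pi/9))*conj(exp(8*I*pi/9)) + 1*(exp(2*I*pi/9))*conj(exp(4*I*pi/9))
  = (1) + (exp(2*I*pi/9)) + (exp(4*I*pi/9)) + (exp(2*I*pi/3)) + (exp(8*I*pi/9)) + (exp(-8*I*pi/9)) + (exp(-2*I*pi/3)) + (exp(-4*I*pi/9)) + (exp(-2*I*pi/9))
  = 0.
(Exp terms are combined using exp(i*s)*conj(exp(i*t)) = exp(i*(s-t)), and sums of them are collapsed using the identity that for every m > 1 the m distinct m-th roots of unity sum to 0, e.g. 1 + exp(2*I*pi/3) + exp(-2*I*pi/3) = 0.)
Dividing by |G| = 9 gives 0/9 = 0, matching the row-orthogonality relation <chi_8, chi_7> = [chi_8 = chi_7].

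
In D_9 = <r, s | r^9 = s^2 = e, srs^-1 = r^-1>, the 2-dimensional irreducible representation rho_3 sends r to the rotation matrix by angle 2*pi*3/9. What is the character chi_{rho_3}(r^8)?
chi_{rho_3}(r^8) = 2*cos(2*pi*3*8/9) = -1

Working: rho_3(r^8) is rotation by angle 2*pi*3*8/9, whose trace is 2*cos(2*pi*3*8/9) = -1.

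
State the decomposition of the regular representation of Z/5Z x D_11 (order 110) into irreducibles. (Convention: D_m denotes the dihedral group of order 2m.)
Each irreducible V_i of dimension d_i appears with multiplicity d_i, i.e. rho_reg = (direct sum over all irreducibles V_i) d_i V_i. The irreducible dimensions for Z/5Z x D_11 are 1, 1, 1, 1, 1, 1, 1, 1, 1, 1, 2, 2, 2, 2, 2, 2, 2, 2, 2, 2, 2, 2, 2, 2, 2, 2, 2, 2, 2, 2, 2, 2, 2, 2, 2: 10 irreducibles of dimension 1, each with multiplicity 1; 25 irreducibles of dimension 2, each with multiplicity 2. Total dimension 10*1*1 + 25*2*2 = 110 = |G|.

General theorem: in the regular representation of a finite group G, each irreducible appears with multiplicity equal to its dimension. Check: dim(rho_reg) = sum d_i^2 = 1 + 1 + 1 + 1 + 1 + 1 + 1 + 1 + 1 + 1 + 4 + 4 + 4 + 4 + 4 + 4 + 4 + 4 + 4 + 4 + 4 + 4 + 4 + 4 + 4 + 4 + 4 + 4 + 4 + 4 + 4 + 4 + 4 + 4 + 4 = 110 = |G|.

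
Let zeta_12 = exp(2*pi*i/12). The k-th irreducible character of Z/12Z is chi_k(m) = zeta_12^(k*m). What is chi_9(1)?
chi_9(1) = zeta_12^9 = -I

Details: chi_9(1) = zeta_12^(9*1) = zeta_12^9. Since zeta_12^12 = 1, this equals zeta_12^9 = exp(2*pi*i*9/12) = -I.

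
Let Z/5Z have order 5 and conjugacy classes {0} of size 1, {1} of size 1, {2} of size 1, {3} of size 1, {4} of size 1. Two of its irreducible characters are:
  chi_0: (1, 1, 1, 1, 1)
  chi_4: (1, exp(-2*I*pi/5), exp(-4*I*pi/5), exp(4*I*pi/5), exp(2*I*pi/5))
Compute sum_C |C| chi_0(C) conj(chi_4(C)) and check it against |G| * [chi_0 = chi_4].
Sum = 0; so <chi_0, chi_4> = 0 (distinct irreducibles are orthogonal).

Explanation: Compute term by term over conjugacy classes (|C| * chi_0(C) * conj(chi_4(C))):
  1*(1)*conj(1) + 1*(1)*conj(exp(-2*I*pi/5)) + 1*(1)*conj(exp(-4*I*pi/5)) + 1*(1)*conj(exp(4*I*pi/5)) + 1*(1)*conj(exp(2*I*pi/5))
  = (1) + (exp(2*I*pi/5)) + (exp(4*I*pi/5)) + (exp(-4*I*pi/5)) + (exp(-2*I*pi/5))
  = 0.
(Exp terms are combined using exp(i*s)*conj(exp(i*t)) = exp(i*(s-t)), and sums of them are collapsed using the identity that for every m > 1 the m distinct m-th roots of unity sum to 0, e.g. 1 + exp(2*I*pi/3) + exp(-2*I*pi/3) = 0.)
Dividing by |G| = 5 gives 0/5 = 0, matching the row-orthogonality relation <chi_0, chi_4> = [chi_0 = chi_4].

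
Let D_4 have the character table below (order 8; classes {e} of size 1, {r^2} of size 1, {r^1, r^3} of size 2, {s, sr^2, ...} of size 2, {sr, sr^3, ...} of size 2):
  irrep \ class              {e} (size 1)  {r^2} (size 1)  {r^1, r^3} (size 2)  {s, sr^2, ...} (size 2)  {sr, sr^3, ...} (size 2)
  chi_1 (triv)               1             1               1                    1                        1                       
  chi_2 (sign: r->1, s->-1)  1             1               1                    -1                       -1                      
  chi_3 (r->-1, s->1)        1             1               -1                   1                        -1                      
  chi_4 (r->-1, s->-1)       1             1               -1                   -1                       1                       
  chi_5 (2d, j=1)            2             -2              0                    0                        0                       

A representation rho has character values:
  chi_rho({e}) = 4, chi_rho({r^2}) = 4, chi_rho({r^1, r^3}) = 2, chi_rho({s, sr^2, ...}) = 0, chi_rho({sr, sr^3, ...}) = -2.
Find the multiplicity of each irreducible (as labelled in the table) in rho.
Multiplicities: chi_1: 1, chi_2: 2, chi_3: 1, chi_4: 0, chi_5: 0.

Use <chi_rho, chi> = (1/|G|) sum_C |C| * chi_rho(C) * conj(chi(C)) with |G| = 8 for each irreducible chi in the table:
  <chi_rho, chi_1> = (1/8)[1*(4)*conj(1) + 1*(4)*conj(1) + 2*(2)*conj(1) + 2*(0)*conj(1) + 2*(-2)*conj(1)]
      = (1/8)[(4) + (4) + (4) + (0) + (-4)] = 8/8 = 1
  <chi_rho, chi_2> = (1/8)[1*(4)*conj(1) + 1*(4)*conj(1) + 2*(2)*conj(1) + 2*(0)*conj(-1) + 2*(-2)*conj(-1)]
      = (1/8)[(4) + (4) + (4) + (0) + (4)] = 16/8 = 2
  <chi_rho, chi_3> = (1/8)[1*(4)*conj(1) + 1*(4)*conj(1) + 2*(2)*conj(-1) + 2*(0)*conj(1) + 2*(-2)*conj(-1)]
      = (1/8)[(4) + (4) + (-4) + (0) + (4)] = 8/8 = 1
  <chi_rho, chi_4> = (1/8)[1*(4)*conj(1) + 1*(4)*conj(1) + 2*(2)*conj(-1) + 2*(0)*conj(-1) + 2*(-2)*conj(1)]
      = (1/8)[(4) + (4) + (-4) + (0) + (-4)] = 0/8 = 0
  <chi_rho, chi_5> = (1/8)[1*(4)*conj(2) + 1*(4)*conj(-2) + 2*(2)*conj(0) + 2*(0)*conj(0) + 2*(-2)*conj(0)]
      = (1/8)[(8) + (-8) + (0) + (0) + (0)] = 0/8 = 0
Dimension check: dim(rho) = sum (mult * dim) = 1*1 + 2*1 + 1*1 + 0*1 + 0*2 = 4 = chi_rho(e) = 4.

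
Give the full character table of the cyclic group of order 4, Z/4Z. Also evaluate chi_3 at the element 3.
Character table of Z/4Z (irreps indexed chi_0,...,chi_3 with chi_k(m) = zeta_4^(k*m), zeta_4 = exp(2*pi*i/4)):
  irrep \ class  {0} (size 1)  {1} (size 1)  {2} (size 1)  {3} (size 1)
  chi_0          1             1             1             1           
  chi_1          1             I             -1            -I          
  chi_2          1             -1            1             -1          
  chi_3          1             -I            -1            I           

Spot check: chi_3(3) = zeta_4^(3*3) = zeta_4^9 = I.

Justification: Z/4Z is abelian, so all 4 irreducible complex representations are 1-dimensional. They are given by chi_k(m) = zeta_4^(k*m) for k = 0,...,3. Row orthogonality: sum_m chi_k(m) conj(chi_l(m)) = 4 * [k = l].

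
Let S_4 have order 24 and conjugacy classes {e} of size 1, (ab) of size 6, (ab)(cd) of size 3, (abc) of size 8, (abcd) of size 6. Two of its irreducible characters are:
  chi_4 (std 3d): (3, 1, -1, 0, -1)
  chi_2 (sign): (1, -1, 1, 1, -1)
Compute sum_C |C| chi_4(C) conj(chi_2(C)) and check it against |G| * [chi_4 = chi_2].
Sum = 0; so <chi_4, chi_2> = 0 (distinct irreducibles are orthogonal).

Compute term by term over conjugacy classes (|C| * chi_4(C) * conj(chi_2(C))):
  1*(3)*conj(1) + 6*(1)*conj(-1) + 3*(-1)*conj(1) + 8*(0)*conj(1) + 6*(-1)*conj(-1)
  = (3) + (-6) + (-3) + (0) + (6)
  = 0.
Dividing by |G| = 24 gives 0/24 = 0, matching the row-orthogonality relation <chi_4, chi_2> = [chi_4 = chi_2].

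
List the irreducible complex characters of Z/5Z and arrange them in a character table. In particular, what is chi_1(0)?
Character table of Z/5Z (irreps indexed chi_0,...,chi_4 with chi_k(m) = zeta_5^(k*m), zeta_5 = exp(2*pi*i/5)):
  irrep \ class  {0} (size 1)  {1} (size 1)    {2} (size 1)    {3} (size 1)    {4} (size 1)  
  chi_0          1             1               1               1               1             
  chi_1          1             exp(2*I*pi/5)   exp(4*I*pi/5)   exp(-4*I*pi/5)  exp(-2*I*pi/5)
  chi_2          1             exp(4*I*pi/5)   exp(-2*I*pi/5)  exp(2*I*pi/5)   exp(-4*I*pi/5)
  chi_3          1             exp(-4*I*pi/5)  exp(2*I*pi/5)   exp(-2*I*pi/5)  exp(4*I*pi/5) 
  chi_4          1             exp(-2*I*pi/5)  exp(-4*I*pi/5)  exp(4*I*pi/5)   exp(2*I*pi/5) 

Spot check: chi_1(0) = zeta_5^(1*0) = zeta_5^0 = 1.

Solution. Z/5Z is abelian, so all 5 irreducible complex representations are 1-dimensional. They are given by chi_k(m) = zeta_5^(k*m) for k = 0,...,4. Row orthogonality: sum_m chi_k(m) conj(chi_l(m)) = 5 * [k = l].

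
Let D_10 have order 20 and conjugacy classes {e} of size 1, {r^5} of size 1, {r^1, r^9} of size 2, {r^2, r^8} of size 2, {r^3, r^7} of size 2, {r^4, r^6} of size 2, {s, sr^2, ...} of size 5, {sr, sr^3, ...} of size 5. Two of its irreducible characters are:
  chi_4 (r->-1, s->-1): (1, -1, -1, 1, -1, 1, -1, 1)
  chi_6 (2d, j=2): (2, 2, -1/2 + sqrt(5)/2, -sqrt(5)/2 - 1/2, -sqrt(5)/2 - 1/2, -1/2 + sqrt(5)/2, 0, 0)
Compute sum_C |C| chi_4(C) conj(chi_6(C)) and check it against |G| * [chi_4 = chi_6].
Sum = 0; so <chi_4, chi_6> = 0 (distinct irreducibles are orthogonal).

Proof sketch: Compute term by term over conjugacy classes (|C| * chi_4(C) * conj(chi_6(C))):
  1*(1)*conj(2) + 1*(-1)*conj(2) + 2*(-1)*conj(-1/2 + sqrt(5)/2) + 2*(1)*conj(-sqrt(5)/2 - 1/2) + 2*(-1)*conj(-sqrt(5)/2 - 1/2) + 2*(1)*conj(-1/2 + sqrt(5)/2) + 5*(-1)*conj(0) + 5*(1)*conj(0)
  = (2) + (-2) + (1 - sqrt(5)) + (-sqrt(5) - 1) + (1 + sqrt(5)) + (-1 + sqrt(5)) + (0) + (0)
  = 0.
Dividing by |G| = 20 gives 0/20 = 0, matching the row-orthogonality relation <chi_4, chi_6> = [chi_4 = chi_6].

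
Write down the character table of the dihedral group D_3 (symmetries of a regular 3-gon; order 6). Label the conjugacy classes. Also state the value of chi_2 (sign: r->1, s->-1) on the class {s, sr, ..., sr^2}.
Conjugacy classes: {e} of size 1, {r^1, r^2} of size 2, {s, sr, ..., sr^2} of size 3.
Character table:
  irrep \ class              {e} (size 1)  {r^1, r^2} (size 2)  {s, sr, ..., sr^2} (size 3)
  chi_1 (triv)               1             1                    1                          
  chi_2 (sign: r->1, s->-1)  1             1                    -1                         
  chi_3 (2d, j=1)            2             -1                   0                          

Spot check: chi_2 (sign: r->1, s->-1) on {s, sr, ..., sr^2} = -1.

Explanation: D_3 has order 2*3 = 6 with 3 conjugacy classes, hence 3 irreducibles. Sum of squared dims 1 + 1 + 4 = 6 = |G|. Linear characters come from the abelianisation; the 2-dimensional irreps have character r^k -> 2*cos(2*pi*j*k/3), reflections -> 0.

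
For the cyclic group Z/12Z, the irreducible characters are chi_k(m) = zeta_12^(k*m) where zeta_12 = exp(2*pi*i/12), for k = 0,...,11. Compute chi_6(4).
chi_6(4) = zeta_12^24 = 1

Why: chi_6(4) = zeta_12^(6*4) = zeta_12^24. Since zeta_12^12 = 1, this equals zeta_12^0 = exp(2*pi*i*0/12) = 1.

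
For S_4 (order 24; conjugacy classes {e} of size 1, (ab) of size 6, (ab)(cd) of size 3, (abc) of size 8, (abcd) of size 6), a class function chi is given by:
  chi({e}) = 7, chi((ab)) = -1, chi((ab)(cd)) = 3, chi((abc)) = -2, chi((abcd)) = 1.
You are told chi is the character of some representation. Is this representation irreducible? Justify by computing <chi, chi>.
Not irreducible (reducible): <chi, chi> = 5 > 1.

Why: <chi, chi> = (1/|G|) sum_C |C| * |chi(C)|^2 = (1/24)[1*|7|^2 + 6*|-1|^2 + 3*|3|^2 + 8*|-2|^2 + 6*|1|^2]
  = (1/24)[(49) + (6) + (27) + (32) + (6)] = 120/24 = 5.
A character is irreducible iff <chi, chi> = 1, so this representation is reducible.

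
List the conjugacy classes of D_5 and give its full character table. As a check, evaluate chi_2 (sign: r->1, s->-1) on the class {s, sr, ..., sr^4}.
Conjugacy classes: {e} of size 1, {r^1, r^4} of size 2, {r^2, r^3} of size 2, {s, sr, ..., sr^4} of size 5.
Character table:
  irrep \ class              {e} (size 1)  {r^1, r^4} (size 2)  {r^2, r^3} (size 2)  {s, sr, ..., sr^4} (size 5)
  chi_1 (triv)               1             1                    1                    1                          
  chi_2 (sign: r->1, s->-1)  1             1                    1                    -1                         
  chi_3 (2d, j=1)            2             -1/2 + sqrt(5)/2     -sqrt(5)/2 - 1/2     0                          
  chi_4 (2d, j=2)            2             -sqrt(5)/2 - 1/2     -1/2 + sqrt(5)/2     0                          

Spot check: chi_2 (sign: r->1, s->-1) on {s, sr, ..., sr^4} = -1.

Explanation: D_5 has order 2*5 = 10 with 4 conjugacy classes, hence 4 irreducibles. Sum of squared dims 1 + 1 + 4 + 4 = 10 = |G|. Linear characters come from the abelianisation; the 2-dimensional irreps have character r^k -> 2*cos(2*pi*j*k/5), reflections -> 0.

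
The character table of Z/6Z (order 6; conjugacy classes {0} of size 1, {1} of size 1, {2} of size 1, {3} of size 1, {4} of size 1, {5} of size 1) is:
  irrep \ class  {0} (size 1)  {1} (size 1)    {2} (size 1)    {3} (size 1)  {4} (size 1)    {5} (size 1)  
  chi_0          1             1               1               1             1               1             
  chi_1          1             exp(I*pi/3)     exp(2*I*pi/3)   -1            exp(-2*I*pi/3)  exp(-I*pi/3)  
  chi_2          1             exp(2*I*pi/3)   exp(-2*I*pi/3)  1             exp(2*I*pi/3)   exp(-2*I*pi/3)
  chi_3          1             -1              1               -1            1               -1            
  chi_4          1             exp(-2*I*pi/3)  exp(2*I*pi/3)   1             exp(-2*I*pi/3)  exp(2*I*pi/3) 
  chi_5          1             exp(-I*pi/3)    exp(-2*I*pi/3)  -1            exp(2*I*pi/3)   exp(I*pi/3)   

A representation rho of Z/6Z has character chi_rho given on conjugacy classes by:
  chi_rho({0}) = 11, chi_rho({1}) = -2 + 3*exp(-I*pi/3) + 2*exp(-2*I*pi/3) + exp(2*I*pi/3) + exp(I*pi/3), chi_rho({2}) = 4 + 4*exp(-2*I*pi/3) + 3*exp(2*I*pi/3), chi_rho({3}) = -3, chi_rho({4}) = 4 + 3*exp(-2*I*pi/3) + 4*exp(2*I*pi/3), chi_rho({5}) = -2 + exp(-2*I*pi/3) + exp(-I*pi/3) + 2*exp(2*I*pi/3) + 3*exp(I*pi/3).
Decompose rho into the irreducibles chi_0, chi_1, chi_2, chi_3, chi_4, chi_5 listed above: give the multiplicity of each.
Multiplicities: chi_0: 1, chi_1: 1, chi_2: 1, chi_3: 3, chi_4: 2, chi_5: 3.

Argument: Use <chi_rho, chi> = (1/|G|) sum_C |C| * chi_rho(C) * conj(chi(C)) with |G| = 6 for each irreducible chi in the table:
  <chi_rho, chi_0> = (1/6)[1*(11)*conj(1) + 1*(-2 + 3*exp(-I*pi/3) + 2*exp(-2*I*pi/3) + exp(2*I*pi/3) + exp(I*pi/3))*conj(1) + 1*(4 + 4*exp(-2*I*pi/3) + 3*exp(2*I*pi/3))*conj(1) + 1*(-3)*conj(1) + 1*(4 + 3*exp(-2*I*pi/3) + 4*exp(2*I*pi/3))*conj(1) + 1*(-2 + exp(-2*I*pi/3) + exp(-I*pi/3) + 2*exp(2*I*pi/3) + 3*exp(I*pi/3))*conj(1)]
      = (1/6)[(11) + (-2 + 3*exp(-I*pi/3) + 2*exp(-2*I*pi/3) + exp(2*I*pi/3) + exp(I*pi/3)) + (4 + 4*exp(-2*I*pi/3) + 3*exp(2*I*pi/3)) + (-3) + (4 + 3*exp(-2*I*pi/3) + 4*exp(2*I*pi/3)) + (-2 + exp(-2*I*pi/3) + exp(-I*pi/3) + 2*exp(2*I*pi/3) + 3*exp(I*pi/3))] = 6/6 = 1
  <chi_rho, chi_1> = (1/6)[1*(11)*conj(1) + 1*(-2 + 3*exp(-I*pi/3) + 2*exp(-2*I*pi/3) + exp(2*I*pi/3) + exp(I*pi/3))*conj(exp(I*pi/3)) + 1*(4 + 4*exp(-2*I*pi/3) + 3*exp(2*I*pi/3))*conj(exp(2*I*pi/3)) + 1*(-3)*conj(-1) + 1*(4 + 3*exp(-2*I*pi/3) + 4*exp(2*I*pi/3))*conj(exp(-2*I*pi/3)) + 1*(-2 + exp(-2*I*pi/3) + exp(-I*pi/3) + 2*exp(2*I*pi/3) + 3*exp(I*pi/3))*conj(exp(-I*pi/3))]
      = (1/6)[(11) + (-3) + (-1) + (3) + (-1) + (-3)] = 6/6 = 1
  <chi_rho, chi_2> = (1/6)[1*(11)*conj(1) + 1*(-2 + 3*exp(-I*pi/3) + 2*exp(-2*I*pi/3) + exp(2*I*pi/3) + exp(I*pi/3))*conj(exp(2*I*pi/3)) + 1*(4 + 4*exp(-2*I*pi/3) + 3*exp(2*I*pi/3))*conj(exp(-2*I*pi/3)) + 1*(-3)*conj(1) + 1*(4 + 3*exp(-2*I*pi/3) + 4*exp(2*I*pi/3))*conj(exp(2*I*pi/3)) + 1*(-2 + exp(-2*I*pi/3) + exp(-I*pi/3) + 2*exp(2*I*pi/3) + 3*exp(I*pi/3))*conj(exp(-2*I*pi/3))]
      = (1/6)[(11) + (-2 + exp(-I*pi/3) + 2*exp(2*I*pi/3) - 2*exp(-2*I*pi/3)) + (4 + 3*exp(-2*I*pi/3) + 4*exp(2*I*pi/3)) + (-3) + (4 + 4*exp(-2*I*pi/3) + 3*exp(2*I*pi/3)) + (-2 + 2*exp(-2*I*pi/3) - 2*exp(2*I*pi/3) + exp(I*pi/3))] = 6/6 = 1
  <chi_rho, chi_3> = (1/6)[1*(11)*conj(1) + 1*(-2 + 3*exp(-I*pi/3) + 2*exp(-2*I*pi/3) + exp(2*I*pi/3) + exp(I*pi/3))*conj(-1) + 1*(4 + 4*exp(-2*I*pi/3) + 3*exp(2*I*pi/3))*conj(1) + 1*(-3)*conj(-1) + 1*(4 + 3*exp(-2*I*pi/3) + 4*exp(2*I*pi/3))*conj(1) + 1*(-2 + exp(-2*I*pi/3) + exp(-I*pi/3) + 2*exp(2*I*pi/3) + 3*exp(I*pi/3))*conj(-1)]
      = (1/6)[(11) + (2 - exp(I*pi/3) - exp(2*I*pi/3) - 2*exp(-2*I*pi/3) - 3*exp(-I*pi/3)) + (4 + 4*exp(-2*I*pi/3) + 3*exp(2*I*pi/3)) + (3) + (4 + 3*exp(-2*I*pi/3) + 4*exp(2*I*pi/3)) + (2 - 3*exp(I*pi/3) - 2*exp(2*I*pi/3) - exp(-I*pi/3) - exp(-2*I*pi/3))] = 18/6 = 3
  <chi_rho, chi_4> = (1/6)[1*(11)*conj(1) + 1*(-2 + 3*exp(-I*pi/3) + 2*exp(-2*I*pi/3) + exp(2*I*pi/3) + exp(I*pi/3))*conj(exp(-2*I*pi/3)) + 1*(4 + 4*exp(-2*I*pi/3) + 3*exp(2*I*pi/3))*conj(exp(2*I*pi/3)) + 1*(-3)*conj(1) + 1*(4 + 3*exp(-2*I*pi/3) + 4*exp(2*I*pi/3))*conj(exp(-2*I*pi/3)) + 1*(-2 + exp(-2*I*pi/3) + exp(-I*pi/3) + 2*exp(2*I*pi/3) + 3*exp(I*pi/3))*conj(exp(2*I*pi/3))]
      = (1/6)[(11) + (3) + (-1) + (-3) + (-1) + (3)] = 12/6 = 2
  <chi_rho, chi_5> = (1/6)[1*(11)*conj(1) + 1*(-2 + 3*exp(-I*pi/3) + 2*exp(-2*I*pi/3) + exp(2*I*pi/3) + exp(I*pi/3))*conj(exp(-I*pi/3)) + 1*(4 + 4*exp(-2*I*pi/3) + 3*exp(2*I*pi/3))*conj(exp(-2*I*pi/3)) + 1*(-3)*conj(-1) + 1*(4 + 3*exp(-2*I*pi/3) + 4*exp(2*I*pi/3))*conj(exp(2*I*pi/3)) + 1*(-2 + exp(-2*I*pi/3) + exp(-I*pi/3) + 2*exp(2*I*pi/3) + 3*exp(I*pi/3))*conj(exp(I*pi/3))]
      = (1/6)[(11) + (2 - 2*exp(I*pi/3) + 2*exp(-I*pi/3) + exp(2*I*pi/3)) + (4 + 3*exp(-2*I*pi/3) + 4*exp(2*I*pi/3)) + (3) + (4 + 4*exp(-2*I*pi/3) + 3*exp(2*I*pi/3)) + (2 + exp(-2*I*pi/3) - 2*exp(-I*pi/3) + 2*exp(I*pi/3))] = 18/6 = 3
(Exp terms are combined using exp(i*s)*conj(exp(i*t)) = exp(i*(s-t)), and sums of them are collapsed using the identity that for every m > 1 the m distinct m-th roots of unity sum to 0, e.g. 1 + exp(2*I*pi/3) + exp(-2*I*pi/3) = 0.)
Dimension check: dim(rho) = sum (mult * dim) = 1*1 + 1*1 + 1*1 + 3*1 + 2*1 + 3*1 = 11 = chi_rho(e) = 11.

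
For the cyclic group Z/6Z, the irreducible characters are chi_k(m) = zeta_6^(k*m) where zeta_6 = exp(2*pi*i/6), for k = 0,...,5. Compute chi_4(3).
chi_4(3) = zeta_6^12 = 1

Working: chi_4(3) = zeta_6^(4*3) = zeta_6^12. Since zeta_6^6 = 1, this equals zeta_6^0 = exp(2*pi*i*0/6) = 1.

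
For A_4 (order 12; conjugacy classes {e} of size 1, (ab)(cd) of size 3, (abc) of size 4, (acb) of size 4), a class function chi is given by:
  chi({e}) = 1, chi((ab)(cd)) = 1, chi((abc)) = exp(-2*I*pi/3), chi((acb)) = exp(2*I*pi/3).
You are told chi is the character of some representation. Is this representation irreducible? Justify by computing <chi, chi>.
Irreducible: <chi, chi> = 1.

Justification: <chi, chi> = (1/|G|) sum_C |C| * |chi(C)|^2 = (1/12)[1*|1|^2 + 3*|1|^2 + 4*|exp(-2*I*pi/3)|^2 + 4*|exp(2*I*pi/3)|^2]
  = (1/12)[(1) + (3) + (4) + (4)] = 12/12 = 1.
(Exp terms are combined using exp(i*s)*conj(exp(i*t)) = exp(i*(s-t)), and sums of them are collapsed using the identity that for every m > 1 the m distinct m-th roots of unity sum to 0, e.g. 1 + exp(2*I*pi/3) + exp(-2*I*pi/3) = 0.)
A character is irreducible iff <chi, chi> = 1, so this representation is irreducible.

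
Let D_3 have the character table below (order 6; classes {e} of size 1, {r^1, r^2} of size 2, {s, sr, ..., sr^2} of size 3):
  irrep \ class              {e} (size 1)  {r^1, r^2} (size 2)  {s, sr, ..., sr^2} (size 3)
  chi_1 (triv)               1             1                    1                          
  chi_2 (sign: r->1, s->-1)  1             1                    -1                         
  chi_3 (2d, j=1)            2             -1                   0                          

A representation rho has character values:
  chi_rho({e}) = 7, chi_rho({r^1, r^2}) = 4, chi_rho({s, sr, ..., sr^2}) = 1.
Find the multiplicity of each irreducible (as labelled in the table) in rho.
Multiplicities: chi_1: 3, chi_2: 2, chi_3: 1.

Details: Use <chi_rho, chi> = (1/|G|) sum_C |C| * chi_rho(C) * conj(chi(C)) with |G| = 6 for each irreducible chi in the table:
  <chi_rho, chi_1> = (1/6)[1*(7)*conj(1) + 2*(4)*conj(1) + 3*(1)*conj(1)]
      = (1/6)[(7) + (8) + (3)] = 18/6 = 3
  <chi_rho, chi_2> = (1/6)[1*(7)*conj(1) + 2*(4)*conj(1) + 3*(1)*conj(-1)]
      = (1/6)[(7) + (8) + (-3)] = 12/6 = 2
  <chi_rho, chi_3> = (1/6)[1*(7)*conj(2) + 2*(4)*conj(-1) + 3*(1)*conj(0)]
      = (1/6)[(14) + (-8) + (0)] = 6/6 = 1
Dimension check: dim(rho) = sum (mult * dim) = 3*1 + 2*1 + 1*2 = 7 = chi_rho(e) = 7.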